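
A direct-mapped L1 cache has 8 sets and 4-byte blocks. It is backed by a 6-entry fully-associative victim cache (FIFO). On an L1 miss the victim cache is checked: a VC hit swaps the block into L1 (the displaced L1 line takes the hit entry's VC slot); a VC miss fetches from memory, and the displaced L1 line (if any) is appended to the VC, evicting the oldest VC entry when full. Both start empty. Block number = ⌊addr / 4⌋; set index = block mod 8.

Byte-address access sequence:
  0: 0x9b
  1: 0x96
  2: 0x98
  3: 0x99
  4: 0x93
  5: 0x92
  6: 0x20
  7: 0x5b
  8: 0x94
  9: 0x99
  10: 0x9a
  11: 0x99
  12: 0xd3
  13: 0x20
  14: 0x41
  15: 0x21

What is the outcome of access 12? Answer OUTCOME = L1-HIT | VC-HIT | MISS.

0: 0x9b (blk 38, set 6) → MISS  vc=[]
1: 0x96 (blk 37, set 5) → MISS  vc=[]
2: 0x98 (blk 38, set 6) → L1-HIT  vc=[]
3: 0x99 (blk 38, set 6) → L1-HIT  vc=[]
4: 0x93 (blk 36, set 4) → MISS  vc=[]
5: 0x92 (blk 36, set 4) → L1-HIT  vc=[]
6: 0x20 (blk 8, set 0) → MISS  vc=[]
7: 0x5b (blk 22, set 6) → MISS  vc=[38]
8: 0x94 (blk 37, set 5) → L1-HIT  vc=[38]
9: 0x99 (blk 38, set 6) → VC-HIT  vc=[22]
10: 0x9a (blk 38, set 6) → L1-HIT  vc=[22]
11: 0x99 (blk 38, set 6) → L1-HIT  vc=[22]
12: 0xd3 (blk 52, set 4) → MISS  vc=[22, 36]
13: 0x20 (blk 8, set 0) → L1-HIT  vc=[22, 36]
14: 0x41 (blk 16, set 0) → MISS  vc=[22, 36, 8]
15: 0x21 (blk 8, set 0) → VC-HIT  vc=[22, 36, 16]

OUTCOME = MISS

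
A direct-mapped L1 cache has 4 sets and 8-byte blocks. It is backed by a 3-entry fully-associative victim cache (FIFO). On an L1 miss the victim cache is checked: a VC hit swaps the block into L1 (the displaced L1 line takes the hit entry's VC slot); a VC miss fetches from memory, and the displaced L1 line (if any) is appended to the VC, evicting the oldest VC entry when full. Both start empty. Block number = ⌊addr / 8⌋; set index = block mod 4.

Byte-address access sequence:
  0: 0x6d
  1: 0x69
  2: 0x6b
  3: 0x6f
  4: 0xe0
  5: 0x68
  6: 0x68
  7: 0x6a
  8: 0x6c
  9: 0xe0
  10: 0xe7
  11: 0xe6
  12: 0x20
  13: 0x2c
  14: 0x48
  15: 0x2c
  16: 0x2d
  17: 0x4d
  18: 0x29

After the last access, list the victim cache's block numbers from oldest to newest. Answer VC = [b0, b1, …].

#0 0x6d→b13/s1 MISS; vc=[]
#1 0x69→b13/s1 L1-HIT; vc=[]
#2 0x6b→b13/s1 L1-HIT; vc=[]
#3 0x6f→b13/s1 L1-HIT; vc=[]
#4 0xe0→b28/s0 MISS; vc=[]
#5 0x68→b13/s1 L1-HIT; vc=[]
#6 0x68→b13/s1 L1-HIT; vc=[]
#7 0x6a→b13/s1 L1-HIT; vc=[]
#8 0x6c→b13/s1 L1-HIT; vc=[]
#9 0xe0→b28/s0 L1-HIT; vc=[]
#10 0xe7→b28/s0 L1-HIT; vc=[]
#11 0xe6→b28/s0 L1-HIT; vc=[]
#12 0x20→b4/s0 MISS; vc=[28]
#13 0x2c→b5/s1 MISS; vc=[28,13]
#14 0x48→b9/s1 MISS; vc=[28,13,5]
#15 0x2c→b5/s1 VC-HIT; vc=[28,13,9]
#16 0x2d→b5/s1 L1-HIT; vc=[28,13,9]
#17 0x4d→b9/s1 VC-HIT; vc=[28,13,5]
#18 0x29→b5/s1 VC-HIT; vc=[28,13,9]

VC = [28, 13, 9]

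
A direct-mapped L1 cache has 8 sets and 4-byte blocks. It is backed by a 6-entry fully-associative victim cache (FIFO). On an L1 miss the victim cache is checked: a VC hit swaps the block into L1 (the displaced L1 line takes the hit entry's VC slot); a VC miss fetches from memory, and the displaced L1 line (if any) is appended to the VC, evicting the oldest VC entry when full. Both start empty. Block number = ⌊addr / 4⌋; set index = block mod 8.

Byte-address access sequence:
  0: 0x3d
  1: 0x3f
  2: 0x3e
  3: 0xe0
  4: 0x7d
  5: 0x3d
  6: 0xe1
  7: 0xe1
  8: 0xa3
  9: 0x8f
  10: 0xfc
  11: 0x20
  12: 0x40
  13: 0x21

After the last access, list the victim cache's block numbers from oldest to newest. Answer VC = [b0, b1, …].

VC = [31, 56, 15, 40, 16]

0: 0x3d (blk 15, set 7) → MISS  vc=[]
1: 0x3f (blk 15, set 7) → L1-HIT  vc=[]
2: 0x3e (blk 15, set 7) → L1-HIT  vc=[]
3: 0xe0 (blk 56, set 0) → MISS  vc=[]
4: 0x7d (blk 31, set 7) → MISS  vc=[15]
5: 0x3d (blk 15, set 7) → VC-HIT  vc=[31]
6: 0xe1 (blk 56, set 0) → L1-HIT  vc=[31]
7: 0xe1 (blk 56, set 0) → L1-HIT  vc=[31]
8: 0xa3 (blk 40, set 0) → MISS  vc=[31, 56]
9: 0x8f (blk 35, set 3) → MISS  vc=[31, 56]
10: 0xfc (blk 63, set 7) → MISS  vc=[31, 56, 15]
11: 0x20 (blk 8, set 0) → MISS  vc=[31, 56, 15, 40]
12: 0x40 (blk 16, set 0) → MISS  vc=[31, 56, 15, 40, 8]
13: 0x21 (blk 8, set 0) → VC-HIT  vc=[31, 56, 15, 40, 16]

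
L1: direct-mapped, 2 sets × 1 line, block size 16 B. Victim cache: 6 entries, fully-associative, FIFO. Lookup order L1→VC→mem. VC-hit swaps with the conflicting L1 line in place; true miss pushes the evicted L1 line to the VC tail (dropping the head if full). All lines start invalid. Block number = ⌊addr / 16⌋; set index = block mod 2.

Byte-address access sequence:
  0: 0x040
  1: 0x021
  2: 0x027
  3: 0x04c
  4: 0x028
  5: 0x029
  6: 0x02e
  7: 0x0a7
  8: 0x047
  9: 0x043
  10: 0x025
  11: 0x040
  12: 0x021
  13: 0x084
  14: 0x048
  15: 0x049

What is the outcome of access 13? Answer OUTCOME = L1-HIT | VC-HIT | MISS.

OUTCOME = MISS

#0 0x40→b4/s0 MISS; vc=[]
#1 0x21→b2/s0 MISS; vc=[4]
#2 0x27→b2/s0 L1-HIT; vc=[4]
#3 0x4c→b4/s0 VC-HIT; vc=[2]
#4 0x28→b2/s0 VC-HIT; vc=[4]
#5 0x29→b2/s0 L1-HIT; vc=[4]
#6 0x2e→b2/s0 L1-HIT; vc=[4]
#7 0xa7→b10/s0 MISS; vc=[4,2]
#8 0x47→b4/s0 VC-HIT; vc=[10,2]
#9 0x43→b4/s0 L1-HIT; vc=[10,2]
#10 0x25→b2/s0 VC-HIT; vc=[10,4]
#11 0x40→b4/s0 VC-HIT; vc=[10,2]
#12 0x21→b2/s0 VC-HIT; vc=[10,4]
#13 0x84→b8/s0 MISS; vc=[10,4,2]
#14 0x48→b4/s0 VC-HIT; vc=[10,8,2]
#15 0x49→b4/s0 L1-HIT; vc=[10,8,2]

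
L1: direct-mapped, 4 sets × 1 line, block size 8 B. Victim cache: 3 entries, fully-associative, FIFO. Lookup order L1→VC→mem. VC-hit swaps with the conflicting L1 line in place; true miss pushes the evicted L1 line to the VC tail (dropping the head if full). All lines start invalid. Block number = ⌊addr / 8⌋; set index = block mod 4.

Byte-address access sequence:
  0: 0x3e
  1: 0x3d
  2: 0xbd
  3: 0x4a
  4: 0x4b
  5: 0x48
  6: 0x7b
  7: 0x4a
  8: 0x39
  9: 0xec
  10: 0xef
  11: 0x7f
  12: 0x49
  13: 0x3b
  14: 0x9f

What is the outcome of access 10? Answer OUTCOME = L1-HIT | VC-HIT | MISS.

OUTCOME = L1-HIT

0: 0x3e (blk 7, set 3) → MISS  vc=[]
1: 0x3d (blk 7, set 3) → L1-HIT  vc=[]
2: 0xbd (blk 23, set 3) → MISS  vc=[7]
3: 0x4a (blk 9, set 1) → MISS  vc=[7]
4: 0x4b (blk 9, set 1) → L1-HIT  vc=[7]
5: 0x48 (blk 9, set 1) → L1-HIT  vc=[7]
6: 0x7b (blk 15, set 3) → MISS  vc=[7, 23]
7: 0x4a (blk 9, set 1) → L1-HIT  vc=[7, 23]
8: 0x39 (blk 7, set 3) → VC-HIT  vc=[15, 23]
9: 0xec (blk 29, set 1) → MISS  vc=[15, 23, 9]
10: 0xef (blk 29, set 1) → L1-HIT  vc=[15, 23, 9]
11: 0x7f (blk 15, set 3) → VC-HIT  vc=[7, 23, 9]
12: 0x49 (blk 9, set 1) → VC-HIT  vc=[7, 23, 29]
13: 0x3b (blk 7, set 3) → VC-HIT  vc=[15, 23, 29]
14: 0x9f (blk 19, set 3) → MISS  vc=[23, 29, 7]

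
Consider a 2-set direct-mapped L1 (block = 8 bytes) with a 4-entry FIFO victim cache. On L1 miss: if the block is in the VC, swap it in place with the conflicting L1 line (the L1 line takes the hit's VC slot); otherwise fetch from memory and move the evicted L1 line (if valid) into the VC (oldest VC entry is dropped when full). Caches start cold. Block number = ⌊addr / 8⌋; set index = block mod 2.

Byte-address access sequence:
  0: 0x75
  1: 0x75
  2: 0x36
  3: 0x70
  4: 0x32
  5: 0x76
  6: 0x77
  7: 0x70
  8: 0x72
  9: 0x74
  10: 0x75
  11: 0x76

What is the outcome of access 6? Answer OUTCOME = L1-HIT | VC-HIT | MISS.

OUTCOME = L1-HIT

0: 0x75 (blk 14, set 0) → MISS  vc=[]
1: 0x75 (blk 14, set 0) → L1-HIT  vc=[]
2: 0x36 (blk 6, set 0) → MISS  vc=[14]
3: 0x70 (blk 14, set 0) → VC-HIT  vc=[6]
4: 0x32 (blk 6, set 0) → VC-HIT  vc=[14]
5: 0x76 (blk 14, set 0) → VC-HIT  vc=[6]
6: 0x77 (blk 14, set 0) → L1-HIT  vc=[6]
7: 0x70 (blk 14, set 0) → L1-HIT  vc=[6]
8: 0x72 (blk 14, set 0) → L1-HIT  vc=[6]
9: 0x74 (blk 14, set 0) → L1-HIT  vc=[6]
10: 0x75 (blk 14, set 0) → L1-HIT  vc=[6]
11: 0x76 (blk 14, set 0) → L1-HIT  vc=[6]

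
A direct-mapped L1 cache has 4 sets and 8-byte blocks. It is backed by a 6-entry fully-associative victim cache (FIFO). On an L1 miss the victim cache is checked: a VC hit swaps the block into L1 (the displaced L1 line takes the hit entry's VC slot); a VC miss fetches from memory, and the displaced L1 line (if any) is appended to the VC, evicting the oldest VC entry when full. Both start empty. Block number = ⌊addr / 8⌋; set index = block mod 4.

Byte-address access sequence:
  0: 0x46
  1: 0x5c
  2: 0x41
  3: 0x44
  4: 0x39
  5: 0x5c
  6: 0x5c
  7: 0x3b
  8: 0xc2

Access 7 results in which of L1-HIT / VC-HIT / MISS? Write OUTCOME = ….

#0 0x46→b8/s0 MISS; vc=[]
#1 0x5c→b11/s3 MISS; vc=[]
#2 0x41→b8/s0 L1-HIT; vc=[]
#3 0x44→b8/s0 L1-HIT; vc=[]
#4 0x39→b7/s3 MISS; vc=[11]
#5 0x5c→b11/s3 VC-HIT; vc=[7]
#6 0x5c→b11/s3 L1-HIT; vc=[7]
#7 0x3b→b7/s3 VC-HIT; vc=[11]
#8 0xc2→b24/s0 MISS; vc=[11,8]

OUTCOME = VC-HIT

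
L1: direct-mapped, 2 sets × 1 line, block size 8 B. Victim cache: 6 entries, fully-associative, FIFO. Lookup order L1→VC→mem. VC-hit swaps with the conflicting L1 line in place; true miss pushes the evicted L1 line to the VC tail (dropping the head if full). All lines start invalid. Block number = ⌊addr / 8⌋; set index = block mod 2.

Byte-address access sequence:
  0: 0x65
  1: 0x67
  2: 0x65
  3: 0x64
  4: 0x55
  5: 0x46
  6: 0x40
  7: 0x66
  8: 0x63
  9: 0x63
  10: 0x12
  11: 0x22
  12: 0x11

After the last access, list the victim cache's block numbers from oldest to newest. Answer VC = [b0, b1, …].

0: 0x65 (blk 12, set 0) → MISS  vc=[]
1: 0x67 (blk 12, set 0) → L1-HIT  vc=[]
2: 0x65 (blk 12, set 0) → L1-HIT  vc=[]
3: 0x64 (blk 12, set 0) → L1-HIT  vc=[]
4: 0x55 (blk 10, set 0) → MISS  vc=[12]
5: 0x46 (blk 8, set 0) → MISS  vc=[12, 10]
6: 0x40 (blk 8, set 0) → L1-HIT  vc=[12, 10]
7: 0x66 (blk 12, set 0) → VC-HIT  vc=[8, 10]
8: 0x63 (blk 12, set 0) → L1-HIT  vc=[8, 10]
9: 0x63 (blk 12, set 0) → L1-HIT  vc=[8, 10]
10: 0x12 (blk 2, set 0) → MISS  vc=[8, 10, 12]
11: 0x22 (blk 4, set 0) → MISS  vc=[8, 10, 12, 2]
12: 0x11 (blk 2, set 0) → VC-HIT  vc=[8, 10, 12, 4]

VC = [8, 10, 12, 4]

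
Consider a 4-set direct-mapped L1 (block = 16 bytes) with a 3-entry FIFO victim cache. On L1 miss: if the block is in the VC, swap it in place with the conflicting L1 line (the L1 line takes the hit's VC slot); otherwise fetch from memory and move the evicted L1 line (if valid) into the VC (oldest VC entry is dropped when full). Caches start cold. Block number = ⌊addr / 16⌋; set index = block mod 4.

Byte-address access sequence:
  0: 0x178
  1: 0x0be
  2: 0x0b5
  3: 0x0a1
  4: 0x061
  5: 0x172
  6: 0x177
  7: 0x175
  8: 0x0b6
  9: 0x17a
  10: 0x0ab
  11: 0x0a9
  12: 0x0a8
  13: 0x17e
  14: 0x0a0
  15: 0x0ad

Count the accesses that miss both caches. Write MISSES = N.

MISSES = 4

  [0] addr=0x178 blk=23 s=3: MISS | VC []
  [1] addr=0xbe blk=11 s=3: MISS | VC [23]
  [2] addr=0xb5 blk=11 s=3: L1-HIT | VC [23]
  [3] addr=0xa1 blk=10 s=2: MISS | VC [23]
  [4] addr=0x61 blk=6 s=2: MISS | VC [23, 10]
  [5] addr=0x172 blk=23 s=3: VC-HIT | VC [11, 10]
  [6] addr=0x177 blk=23 s=3: L1-HIT | VC [11, 10]
  [7] addr=0x175 blk=23 s=3: L1-HIT | VC [11, 10]
  [8] addr=0xb6 blk=11 s=3: VC-HIT | VC [23, 10]
  [9] addr=0x17a blk=23 s=3: VC-HIT | VC [11, 10]
  [10] addr=0xab blk=10 s=2: VC-HIT | VC [11, 6]
  [11] addr=0xa9 blk=10 s=2: L1-HIT | VC [11, 6]
  [12] addr=0xa8 blk=10 s=2: L1-HIT | VC [11, 6]
  [13] addr=0x17e blk=23 s=3: L1-HIT | VC [11, 6]
  [14] addr=0xa0 blk=10 s=2: L1-HIT | VC [11, 6]
  [15] addr=0xad blk=10 s=2: L1-HIT | VC [11, 6]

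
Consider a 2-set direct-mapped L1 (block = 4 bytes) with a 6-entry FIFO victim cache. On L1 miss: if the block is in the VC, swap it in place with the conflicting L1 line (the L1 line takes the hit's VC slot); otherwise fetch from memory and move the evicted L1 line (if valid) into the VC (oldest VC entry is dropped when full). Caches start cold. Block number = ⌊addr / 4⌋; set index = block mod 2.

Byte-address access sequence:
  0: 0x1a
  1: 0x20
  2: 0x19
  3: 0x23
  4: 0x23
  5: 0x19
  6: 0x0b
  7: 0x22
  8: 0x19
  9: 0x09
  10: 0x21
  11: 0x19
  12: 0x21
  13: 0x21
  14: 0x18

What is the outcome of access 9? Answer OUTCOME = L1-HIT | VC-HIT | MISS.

  [0] addr=0x1a blk=6 s=0: MISS | VC []
  [1] addr=0x20 blk=8 s=0: MISS | VC [6]
  [2] addr=0x19 blk=6 s=0: VC-HIT | VC [8]
  [3] addr=0x23 blk=8 s=0: VC-HIT | VC [6]
  [4] addr=0x23 blk=8 s=0: L1-HIT | VC [6]
  [5] addr=0x19 blk=6 s=0: VC-HIT | VC [8]
  [6] addr=0xb blk=2 s=0: MISS | VC [8, 6]
  [7] addr=0x22 blk=8 s=0: VC-HIT | VC [2, 6]
  [8] addr=0x19 blk=6 s=0: VC-HIT | VC [2, 8]
  [9] addr=0x9 blk=2 s=0: VC-HIT | VC [6, 8]
  [10] addr=0x21 blk=8 s=0: VC-HIT | VC [6, 2]
  [11] addr=0x19 blk=6 s=0: VC-HIT | VC [8, 2]
  [12] addr=0x21 blk=8 s=0: VC-HIT | VC [6, 2]
  [13] addr=0x21 blk=8 s=0: L1-HIT | VC [6, 2]
  [14] addr=0x18 blk=6 s=0: VC-HIT | VC [8, 2]

OUTCOME = VC-HIT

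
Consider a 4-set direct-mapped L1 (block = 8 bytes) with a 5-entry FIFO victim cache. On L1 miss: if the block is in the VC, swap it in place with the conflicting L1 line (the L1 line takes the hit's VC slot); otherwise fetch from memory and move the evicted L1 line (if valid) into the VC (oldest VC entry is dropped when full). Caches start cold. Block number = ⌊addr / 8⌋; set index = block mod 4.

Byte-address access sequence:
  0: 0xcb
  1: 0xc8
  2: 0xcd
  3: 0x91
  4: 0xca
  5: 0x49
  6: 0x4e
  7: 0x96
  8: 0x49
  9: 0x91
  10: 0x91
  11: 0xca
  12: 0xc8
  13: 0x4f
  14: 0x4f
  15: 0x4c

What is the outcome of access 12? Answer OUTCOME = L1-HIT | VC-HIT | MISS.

#0 0xcb→b25/s1 MISS; vc=[]
#1 0xc8→b25/s1 L1-HIT; vc=[]
#2 0xcd→b25/s1 L1-HIT; vc=[]
#3 0x91→b18/s2 MISS; vc=[]
#4 0xca→b25/s1 L1-HIT; vc=[]
#5 0x49→b9/s1 MISS; vc=[25]
#6 0x4e→b9/s1 L1-HIT; vc=[25]
#7 0x96→b18/s2 L1-HIT; vc=[25]
#8 0x49→b9/s1 L1-HIT; vc=[25]
#9 0x91→b18/s2 L1-HIT; vc=[25]
#10 0x91→b18/s2 L1-HIT; vc=[25]
#11 0xca→b25/s1 VC-HIT; vc=[9]
#12 0xc8→b25/s1 L1-HIT; vc=[9]
#13 0x4f→b9/s1 VC-HIT; vc=[25]
#14 0x4f→b9/s1 L1-HIT; vc=[25]
#15 0x4c→b9/s1 L1-HIT; vc=[25]

OUTCOME = L1-HIT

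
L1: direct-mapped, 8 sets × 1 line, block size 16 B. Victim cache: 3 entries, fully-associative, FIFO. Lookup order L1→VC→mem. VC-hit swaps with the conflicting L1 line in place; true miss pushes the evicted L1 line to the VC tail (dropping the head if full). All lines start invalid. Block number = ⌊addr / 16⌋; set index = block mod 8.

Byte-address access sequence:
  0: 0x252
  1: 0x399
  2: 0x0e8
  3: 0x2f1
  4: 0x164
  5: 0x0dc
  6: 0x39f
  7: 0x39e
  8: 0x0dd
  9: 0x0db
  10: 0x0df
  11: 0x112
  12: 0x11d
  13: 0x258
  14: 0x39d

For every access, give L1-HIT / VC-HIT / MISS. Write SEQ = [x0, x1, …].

#0 0x252→b37/s5 MISS; vc=[]
#1 0x399→b57/s1 MISS; vc=[]
#2 0xe8→b14/s6 MISS; vc=[]
#3 0x2f1→b47/s7 MISS; vc=[]
#4 0x164→b22/s6 MISS; vc=[14]
#5 0xdc→b13/s5 MISS; vc=[14,37]
#6 0x39f→b57/s1 L1-HIT; vc=[14,37]
#7 0x39e→b57/s1 L1-HIT; vc=[14,37]
#8 0xdd→b13/s5 L1-HIT; vc=[14,37]
#9 0xdb→b13/s5 L1-HIT; vc=[14,37]
#10 0xdf→b13/s5 L1-HIT; vc=[14,37]
#11 0x112→b17/s1 MISS; vc=[14,37,57]
#12 0x11d→b17/s1 L1-HIT; vc=[14,37,57]
#13 0x258→b37/s5 VC-HIT; vc=[14,13,57]
#14 0x39d→b57/s1 VC-HIT; vc=[14,13,17]

SEQ = [MISS, MISS, MISS, MISS, MISS, MISS, L1-HIT, L1-HIT, L1-HIT, L1-HIT, L1-HIT, MISS, L1-HIT, VC-HIT, VC-HIT]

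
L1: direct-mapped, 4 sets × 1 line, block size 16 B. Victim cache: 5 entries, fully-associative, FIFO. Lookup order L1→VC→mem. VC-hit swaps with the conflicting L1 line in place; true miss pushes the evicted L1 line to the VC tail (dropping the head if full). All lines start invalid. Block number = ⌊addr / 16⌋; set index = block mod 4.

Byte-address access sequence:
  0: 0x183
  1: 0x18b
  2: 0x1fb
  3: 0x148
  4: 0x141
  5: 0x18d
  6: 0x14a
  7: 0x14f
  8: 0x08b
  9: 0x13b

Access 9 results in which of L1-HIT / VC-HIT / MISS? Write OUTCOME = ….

#0 0x183→b24/s0 MISS; vc=[]
#1 0x18b→b24/s0 L1-HIT; vc=[]
#2 0x1fb→b31/s3 MISS; vc=[]
#3 0x148→b20/s0 MISS; vc=[24]
#4 0x141→b20/s0 L1-HIT; vc=[24]
#5 0x18d→b24/s0 VC-HIT; vc=[20]
#6 0x14a→b20/s0 VC-HIT; vc=[24]
#7 0x14f→b20/s0 L1-HIT; vc=[24]
#8 0x8b→b8/s0 MISS; vc=[24,20]
#9 0x13b→b19/s3 MISS; vc=[24,20,31]

OUTCOME = MISS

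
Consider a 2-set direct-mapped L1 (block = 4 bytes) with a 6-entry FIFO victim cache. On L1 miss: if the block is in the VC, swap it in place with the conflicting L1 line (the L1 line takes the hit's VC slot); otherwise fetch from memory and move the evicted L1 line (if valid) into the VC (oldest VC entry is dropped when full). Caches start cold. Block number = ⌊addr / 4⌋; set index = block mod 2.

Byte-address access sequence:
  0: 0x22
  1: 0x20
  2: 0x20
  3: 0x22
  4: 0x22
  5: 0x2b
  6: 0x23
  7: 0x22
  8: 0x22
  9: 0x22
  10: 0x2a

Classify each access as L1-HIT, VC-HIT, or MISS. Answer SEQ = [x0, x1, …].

SEQ = [MISS, L1-HIT, L1-HIT, L1-HIT, L1-HIT, MISS, VC-HIT, L1-HIT, L1-HIT, L1-HIT, VC-HIT]

0: 0x22 (blk 8, set 0) → MISS  vc=[]
1: 0x20 (blk 8, set 0) → L1-HIT  vc=[]
2: 0x20 (blk 8, set 0) → L1-HIT  vc=[]
3: 0x22 (blk 8, set 0) → L1-HIT  vc=[]
4: 0x22 (blk 8, set 0) → L1-HIT  vc=[]
5: 0x2b (blk 10, set 0) → MISS  vc=[8]
6: 0x23 (blk 8, set 0) → VC-HIT  vc=[10]
7: 0x22 (blk 8, set 0) → L1-HIT  vc=[10]
8: 0x22 (blk 8, set 0) → L1-HIT  vc=[10]
9: 0x22 (blk 8, set 0) → L1-HIT  vc=[10]
10: 0x2a (blk 10, set 0) → VC-HIT  vc=[8]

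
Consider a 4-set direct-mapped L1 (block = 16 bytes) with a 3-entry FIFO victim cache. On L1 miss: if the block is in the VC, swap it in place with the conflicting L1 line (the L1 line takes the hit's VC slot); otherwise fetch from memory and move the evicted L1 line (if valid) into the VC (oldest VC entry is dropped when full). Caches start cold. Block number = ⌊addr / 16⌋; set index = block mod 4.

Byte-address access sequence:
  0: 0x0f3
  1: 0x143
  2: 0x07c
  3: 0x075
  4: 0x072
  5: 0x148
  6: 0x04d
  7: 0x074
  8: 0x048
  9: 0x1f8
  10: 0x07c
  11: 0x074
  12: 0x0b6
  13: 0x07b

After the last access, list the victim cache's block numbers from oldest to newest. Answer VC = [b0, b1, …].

VC = [20, 31, 11]

#0 0xf3→b15/s3 MISS; vc=[]
#1 0x143→b20/s0 MISS; vc=[]
#2 0x7c→b7/s3 MISS; vc=[15]
#3 0x75→b7/s3 L1-HIT; vc=[15]
#4 0x72→b7/s3 L1-HIT; vc=[15]
#5 0x148→b20/s0 L1-HIT; vc=[15]
#6 0x4d→b4/s0 MISS; vc=[15,20]
#7 0x74→b7/s3 L1-HIT; vc=[15,20]
#8 0x48→b4/s0 L1-HIT; vc=[15,20]
#9 0x1f8→b31/s3 MISS; vc=[15,20,7]
#10 0x7c→b7/s3 VC-HIT; vc=[15,20,31]
#11 0x74→b7/s3 L1-HIT; vc=[15,20,31]
#12 0xb6→b11/s3 MISS; vc=[20,31,7]
#13 0x7b→b7/s3 VC-HIT; vc=[20,31,11]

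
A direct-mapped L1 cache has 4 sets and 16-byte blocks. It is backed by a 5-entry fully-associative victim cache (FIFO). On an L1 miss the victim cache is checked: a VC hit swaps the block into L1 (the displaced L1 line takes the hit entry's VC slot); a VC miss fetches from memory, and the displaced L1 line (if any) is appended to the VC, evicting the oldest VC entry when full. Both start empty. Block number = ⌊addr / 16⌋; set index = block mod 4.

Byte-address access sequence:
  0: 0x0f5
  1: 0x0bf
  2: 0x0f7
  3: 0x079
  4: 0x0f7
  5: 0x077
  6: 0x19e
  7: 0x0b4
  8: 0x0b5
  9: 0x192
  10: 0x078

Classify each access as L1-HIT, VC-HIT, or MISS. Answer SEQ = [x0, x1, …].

0: 0xf5 (blk 15, set 3) → MISS  vc=[]
1: 0xbf (blk 11, set 3) → MISS  vc=[15]
2: 0xf7 (blk 15, set 3) → VC-HIT  vc=[11]
3: 0x79 (blk 7, set 3) → MISS  vc=[11, 15]
4: 0xf7 (blk 15, set 3) → VC-HIT  vc=[11, 7]
5: 0x77 (blk 7, set 3) → VC-HIT  vc=[11, 15]
6: 0x19e (blk 25, set 1) → MISS  vc=[11, 15]
7: 0xb4 (blk 11, set 3) → VC-HIT  vc=[7, 15]
8: 0xb5 (blk 11, set 3) → L1-HIT  vc=[7, 15]
9: 0x192 (blk 25, set 1) → L1-HIT  vc=[7, 15]
10: 0x78 (blk 7, set 3) → VC-HIT  vc=[11, 15]

SEQ = [MISS, MISS, VC-HIT, MISS, VC-HIT, VC-HIT, MISS, VC-HIT, L1-HIT, L1-HIT, VC-HIT]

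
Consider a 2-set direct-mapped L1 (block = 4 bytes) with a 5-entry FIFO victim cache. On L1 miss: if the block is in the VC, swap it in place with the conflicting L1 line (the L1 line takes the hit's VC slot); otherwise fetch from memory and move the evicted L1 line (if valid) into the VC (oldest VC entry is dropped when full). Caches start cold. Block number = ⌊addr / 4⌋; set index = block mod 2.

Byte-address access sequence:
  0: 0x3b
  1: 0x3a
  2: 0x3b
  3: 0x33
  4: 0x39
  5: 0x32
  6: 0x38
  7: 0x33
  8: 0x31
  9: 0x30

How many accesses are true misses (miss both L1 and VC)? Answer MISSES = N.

0: 0x3b (blk 14, set 0) → MISS  vc=[]
1: 0x3a (blk 14, set 0) → L1-HIT  vc=[]
2: 0x3b (blk 14, set 0) → L1-HIT  vc=[]
3: 0x33 (blk 12, set 0) → MISS  vc=[14]
4: 0x39 (blk 14, set 0) → VC-HIT  vc=[12]
5: 0x32 (blk 12, set 0) → VC-HIT  vc=[14]
6: 0x38 (blk 14, set 0) → VC-HIT  vc=[12]
7: 0x33 (blk 12, set 0) → VC-HIT  vc=[14]
8: 0x31 (blk 12, set 0) → L1-HIT  vc=[14]
9: 0x30 (blk 12, set 0) → L1-HIT  vc=[14]

MISSES = 2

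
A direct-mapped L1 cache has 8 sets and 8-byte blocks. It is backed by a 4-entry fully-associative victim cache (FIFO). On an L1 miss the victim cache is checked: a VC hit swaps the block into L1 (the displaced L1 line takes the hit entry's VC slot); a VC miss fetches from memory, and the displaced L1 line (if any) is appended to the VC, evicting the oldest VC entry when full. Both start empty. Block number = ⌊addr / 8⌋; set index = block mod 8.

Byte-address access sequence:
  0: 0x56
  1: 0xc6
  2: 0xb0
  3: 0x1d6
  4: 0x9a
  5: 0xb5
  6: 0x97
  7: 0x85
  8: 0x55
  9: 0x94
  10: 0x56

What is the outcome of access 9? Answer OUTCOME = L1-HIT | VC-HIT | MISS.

OUTCOME = VC-HIT

  [0] addr=0x56 blk=10 s=2: MISS | VC []
  [1] addr=0xc6 blk=24 s=0: MISS | VC []
  [2] addr=0xb0 blk=22 s=6: MISS | VC []
  [3] addr=0x1d6 blk=58 s=2: MISS | VC [10]
  [4] addr=0x9a blk=19 s=3: MISS | VC [10]
  [5] addr=0xb5 blk=22 s=6: L1-HIT | VC [10]
  [6] addr=0x97 blk=18 s=2: MISS | VC [10, 58]
  [7] addr=0x85 blk=16 s=0: MISS | VC [10, 58, 24]
  [8] addr=0x55 blk=10 s=2: VC-HIT | VC [18, 58, 24]
  [9] addr=0x94 blk=18 s=2: VC-HIT | VC [10, 58, 24]
  [10] addr=0x56 blk=10 s=2: VC-HIT | VC [18, 58, 24]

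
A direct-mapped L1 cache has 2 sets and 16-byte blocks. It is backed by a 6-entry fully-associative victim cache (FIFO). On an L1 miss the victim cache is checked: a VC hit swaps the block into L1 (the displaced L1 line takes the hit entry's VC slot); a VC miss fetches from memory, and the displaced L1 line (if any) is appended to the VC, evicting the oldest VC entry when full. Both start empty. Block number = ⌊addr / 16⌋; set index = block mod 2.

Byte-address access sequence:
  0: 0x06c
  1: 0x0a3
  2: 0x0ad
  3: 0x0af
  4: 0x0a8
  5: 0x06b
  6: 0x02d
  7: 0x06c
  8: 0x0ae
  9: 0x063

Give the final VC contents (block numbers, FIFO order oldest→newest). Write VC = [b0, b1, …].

VC = [10, 2]

#0 0x6c→b6/s0 MISS; vc=[]
#1 0xa3→b10/s0 MISS; vc=[6]
#2 0xad→b10/s0 L1-HIT; vc=[6]
#3 0xaf→b10/s0 L1-HIT; vc=[6]
#4 0xa8→b10/s0 L1-HIT; vc=[6]
#5 0x6b→b6/s0 VC-HIT; vc=[10]
#6 0x2d→b2/s0 MISS; vc=[10,6]
#7 0x6c→b6/s0 VC-HIT; vc=[10,2]
#8 0xae→b10/s0 VC-HIT; vc=[6,2]
#9 0x63→b6/s0 VC-HIT; vc=[10,2]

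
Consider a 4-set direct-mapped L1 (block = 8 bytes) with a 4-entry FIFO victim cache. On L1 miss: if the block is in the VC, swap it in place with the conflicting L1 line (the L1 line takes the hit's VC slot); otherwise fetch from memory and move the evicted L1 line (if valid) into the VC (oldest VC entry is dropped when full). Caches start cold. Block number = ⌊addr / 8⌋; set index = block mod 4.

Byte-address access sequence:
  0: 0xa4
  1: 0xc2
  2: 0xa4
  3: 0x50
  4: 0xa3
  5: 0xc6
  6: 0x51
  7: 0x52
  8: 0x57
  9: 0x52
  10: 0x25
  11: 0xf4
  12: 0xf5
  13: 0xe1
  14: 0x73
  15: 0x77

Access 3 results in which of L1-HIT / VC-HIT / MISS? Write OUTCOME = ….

0: 0xa4 (blk 20, set 0) → MISS  vc=[]
1: 0xc2 (blk 24, set 0) → MISS  vc=[20]
2: 0xa4 (blk 20, set 0) → VC-HIT  vc=[24]
3: 0x50 (blk 10, set 2) → MISS  vc=[24]
4: 0xa3 (blk 20, set 0) → L1-HIT  vc=[24]
5: 0xc6 (blk 24, set 0) → VC-HIT  vc=[20]
6: 0x51 (blk 10, set 2) → L1-HIT  vc=[20]
7: 0x52 (blk 10, set 2) → L1-HIT  vc=[20]
8: 0x57 (blk 10, set 2) → L1-HIT  vc=[20]
9: 0x52 (blk 10, set 2) → L1-HIT  vc=[20]
10: 0x25 (blk 4, set 0) → MISS  vc=[20, 24]
11: 0xf4 (blk 30, set 2) → MISS  vc=[20, 24, 10]
12: 0xf5 (blk 30, set 2) → L1-HIT  vc=[20, 24, 10]
13: 0xe1 (blk 28, set 0) → MISS  vc=[20, 24, 10, 4]
14: 0x73 (blk 14, set 2) → MISS  vc=[24, 10, 4, 30]
15: 0x77 (blk 14, set 2) → L1-HIT  vc=[24, 10, 4, 30]

OUTCOME = MISS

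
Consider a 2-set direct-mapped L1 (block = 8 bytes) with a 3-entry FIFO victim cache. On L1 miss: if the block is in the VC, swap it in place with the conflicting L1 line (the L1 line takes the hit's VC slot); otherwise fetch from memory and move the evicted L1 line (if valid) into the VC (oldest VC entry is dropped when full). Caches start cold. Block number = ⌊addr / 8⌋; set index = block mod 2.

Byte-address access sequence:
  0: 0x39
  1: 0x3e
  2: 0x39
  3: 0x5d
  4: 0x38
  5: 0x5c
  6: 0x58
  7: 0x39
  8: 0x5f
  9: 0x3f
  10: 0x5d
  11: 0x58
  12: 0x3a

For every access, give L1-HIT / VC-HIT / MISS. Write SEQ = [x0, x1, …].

SEQ = [MISS, L1-HIT, L1-HIT, MISS, VC-HIT, VC-HIT, L1-HIT, VC-HIT, VC-HIT, VC-HIT, VC-HIT, L1-HIT, VC-HIT]

  [0] addr=0x39 blk=7 s=1: MISS | VC []
  [1] addr=0x3e blk=7 s=1: L1-HIT | VC []
  [2] addr=0x39 blk=7 s=1: L1-HIT | VC []
  [3] addr=0x5d blk=11 s=1: MISS | VC [7]
  [4] addr=0x38 blk=7 s=1: VC-HIT | VC [11]
  [5] addr=0x5c blk=11 s=1: VC-HIT | VC [7]
  [6] addr=0x58 blk=11 s=1: L1-HIT | VC [7]
  [7] addr=0x39 blk=7 s=1: VC-HIT | VC [11]
  [8] addr=0x5f blk=11 s=1: VC-HIT | VC [7]
  [9] addr=0x3f blk=7 s=1: VC-HIT | VC [11]
  [10] addr=0x5d blk=11 s=1: VC-HIT | VC [7]
  [11] addr=0x58 blk=11 s=1: L1-HIT | VC [7]
  [12] addr=0x3a blk=7 s=1: VC-HIT | VC [11]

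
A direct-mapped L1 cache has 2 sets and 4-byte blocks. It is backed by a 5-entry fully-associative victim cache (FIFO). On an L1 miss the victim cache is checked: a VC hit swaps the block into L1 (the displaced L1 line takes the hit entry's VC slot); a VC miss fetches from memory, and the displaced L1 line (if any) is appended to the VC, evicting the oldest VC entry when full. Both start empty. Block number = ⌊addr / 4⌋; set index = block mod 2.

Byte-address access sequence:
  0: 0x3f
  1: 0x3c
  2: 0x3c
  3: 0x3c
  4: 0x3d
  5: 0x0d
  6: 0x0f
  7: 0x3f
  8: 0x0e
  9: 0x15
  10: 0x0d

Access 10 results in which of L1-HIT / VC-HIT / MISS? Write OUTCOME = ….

OUTCOME = VC-HIT

  [0] addr=0x3f blk=15 s=1: MISS | VC []
  [1] addr=0x3c blk=15 s=1: L1-HIT | VC []
  [2] addr=0x3c blk=15 s=1: L1-HIT | VC []
  [3] addr=0x3c blk=15 s=1: L1-HIT | VC []
  [4] addr=0x3d blk=15 s=1: L1-HIT | VC []
  [5] addr=0xd blk=3 s=1: MISS | VC [15]
  [6] addr=0xf blk=3 s=1: L1-HIT | VC [15]
  [7] addr=0x3f blk=15 s=1: VC-HIT | VC [3]
  [8] addr=0xe blk=3 s=1: VC-HIT | VC [15]
  [9] addr=0x15 blk=5 s=1: MISS | VC [15, 3]
  [10] addr=0xd blk=3 s=1: VC-HIT | VC [15, 5]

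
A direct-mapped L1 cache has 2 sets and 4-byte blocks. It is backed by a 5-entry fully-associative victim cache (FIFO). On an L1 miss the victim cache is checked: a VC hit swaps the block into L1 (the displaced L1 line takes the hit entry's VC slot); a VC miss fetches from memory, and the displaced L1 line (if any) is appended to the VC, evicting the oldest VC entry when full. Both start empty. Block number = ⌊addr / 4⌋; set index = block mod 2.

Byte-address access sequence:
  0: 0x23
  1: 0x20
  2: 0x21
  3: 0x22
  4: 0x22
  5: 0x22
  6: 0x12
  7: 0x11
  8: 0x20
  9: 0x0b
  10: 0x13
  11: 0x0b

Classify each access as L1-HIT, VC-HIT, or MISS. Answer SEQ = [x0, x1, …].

  [0] addr=0x23 blk=8 s=0: MISS | VC []
  [1] addr=0x20 blk=8 s=0: L1-HIT | VC []
  [2] addr=0x21 blk=8 s=0: L1-HIT | VC []
  [3] addr=0x22 blk=8 s=0: L1-HIT | VC []
  [4] addr=0x22 blk=8 s=0: L1-HIT | VC []
  [5] addr=0x22 blk=8 s=0: L1-HIT | VC []
  [6] addr=0x12 blk=4 s=0: MISS | VC [8]
  [7] addr=0x11 blk=4 s=0: L1-HIT | VC [8]
  [8] addr=0x20 blk=8 s=0: VC-HIT | VC [4]
  [9] addr=0xb blk=2 s=0: MISS | VC [4, 8]
  [10] addr=0x13 blk=4 s=0: VC-HIT | VC [2, 8]
  [11] addr=0xb blk=2 s=0: VC-HIT | VC [4, 8]

SEQ = [MISS, L1-HIT, L1-HIT, L1-HIT, L1-HIT, L1-HIT, MISS, L1-HIT, VC-HIT, MISS, VC-HIT, VC-HIT]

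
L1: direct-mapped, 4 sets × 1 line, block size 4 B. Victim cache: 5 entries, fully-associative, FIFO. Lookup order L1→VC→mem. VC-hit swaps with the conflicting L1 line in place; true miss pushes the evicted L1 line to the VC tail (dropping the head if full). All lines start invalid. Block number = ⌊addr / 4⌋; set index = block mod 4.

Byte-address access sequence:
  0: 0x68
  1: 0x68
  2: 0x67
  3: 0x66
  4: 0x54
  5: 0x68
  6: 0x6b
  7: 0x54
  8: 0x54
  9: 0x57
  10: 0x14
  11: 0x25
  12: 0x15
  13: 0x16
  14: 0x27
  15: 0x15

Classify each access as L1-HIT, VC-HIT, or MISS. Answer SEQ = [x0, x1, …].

SEQ = [MISS, L1-HIT, MISS, L1-HIT, MISS, L1-HIT, L1-HIT, L1-HIT, L1-HIT, L1-HIT, MISS, MISS, VC-HIT, L1-HIT, VC-HIT, VC-HIT]

  [0] addr=0x68 blk=26 s=2: MISS | VC []
  [1] addr=0x68 blk=26 s=2: L1-HIT | VC []
  [2] addr=0x67 blk=25 s=1: MISS | VC []
  [3] addr=0x66 blk=25 s=1: L1-HIT | VC []
  [4] addr=0x54 blk=21 s=1: MISS | VC [25]
  [5] addr=0x68 blk=26 s=2: L1-HIT | VC [25]
  [6] addr=0x6b blk=26 s=2: L1-HIT | VC [25]
  [7] addr=0x54 blk=21 s=1: L1-HIT | VC [25]
  [8] addr=0x54 blk=21 s=1: L1-HIT | VC [25]
  [9] addr=0x57 blk=21 s=1: L1-HIT | VC [25]
  [10] addr=0x14 blk=5 s=1: MISS | VC [25, 21]
  [11] addr=0x25 blk=9 s=1: MISS | VC [25, 21, 5]
  [12] addr=0x15 blk=5 s=1: VC-HIT | VC [25, 21, 9]
  [13] addr=0x16 blk=5 s=1: L1-HIT | VC [25, 21, 9]
  [14] addr=0x27 blk=9 s=1: VC-HIT | VC [25, 21, 5]
  [15] addr=0x15 blk=5 s=1: VC-HIT | VC [25, 21, 9]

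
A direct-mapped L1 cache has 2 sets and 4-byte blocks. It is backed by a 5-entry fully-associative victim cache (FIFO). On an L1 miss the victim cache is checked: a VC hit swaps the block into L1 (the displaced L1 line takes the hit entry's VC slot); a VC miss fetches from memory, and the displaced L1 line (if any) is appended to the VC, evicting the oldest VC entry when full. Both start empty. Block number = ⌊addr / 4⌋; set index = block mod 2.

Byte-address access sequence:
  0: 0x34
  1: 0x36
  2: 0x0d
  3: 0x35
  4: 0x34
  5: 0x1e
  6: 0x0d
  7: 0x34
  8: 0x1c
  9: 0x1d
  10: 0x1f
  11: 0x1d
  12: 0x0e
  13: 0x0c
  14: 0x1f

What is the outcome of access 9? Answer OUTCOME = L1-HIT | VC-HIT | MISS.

  [0] addr=0x34 blk=13 s=1: MISS | VC []
  [1] addr=0x36 blk=13 s=1: L1-HIT | VC []
  [2] addr=0xd blk=3 s=1: MISS | VC [13]
  [3] addr=0x35 blk=13 s=1: VC-HIT | VC [3]
  [4] addr=0x34 blk=13 s=1: L1-HIT | VC [3]
  [5] addr=0x1e blk=7 s=1: MISS | VC [3, 13]
  [6] addr=0xd blk=3 s=1: VC-HIT | VC [7, 13]
  [7] addr=0x34 blk=13 s=1: VC-HIT | VC [7, 3]
  [8] addr=0x1c blk=7 s=1: VC-HIT | VC [13, 3]
  [9] addr=0x1d blk=7 s=1: L1-HIT | VC [13, 3]
  [10] addr=0x1f blk=7 s=1: L1-HIT | VC [13, 3]
  [11] addr=0x1d blk=7 s=1: L1-HIT | VC [13, 3]
  [12] addr=0xe blk=3 s=1: VC-HIT | VC [13, 7]
  [13] addr=0xc blk=3 s=1: L1-HIT | VC [13, 7]
  [14] addr=0x1f blk=7 s=1: VC-HIT | VC [13, 3]

OUTCOME = L1-HIT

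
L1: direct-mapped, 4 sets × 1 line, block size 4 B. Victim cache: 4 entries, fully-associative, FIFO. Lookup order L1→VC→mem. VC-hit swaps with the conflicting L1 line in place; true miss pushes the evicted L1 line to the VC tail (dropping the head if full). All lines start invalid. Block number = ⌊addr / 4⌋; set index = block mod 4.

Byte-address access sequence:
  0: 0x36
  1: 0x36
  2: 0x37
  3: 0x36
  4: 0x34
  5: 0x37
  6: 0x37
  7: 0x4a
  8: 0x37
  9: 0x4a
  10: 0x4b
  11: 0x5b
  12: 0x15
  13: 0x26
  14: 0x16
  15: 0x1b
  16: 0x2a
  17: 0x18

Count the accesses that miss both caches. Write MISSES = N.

#0 0x36→b13/s1 MISS; vc=[]
#1 0x36→b13/s1 L1-HIT; vc=[]
#2 0x37→b13/s1 L1-HIT; vc=[]
#3 0x36→b13/s1 L1-HIT; vc=[]
#4 0x34→b13/s1 L1-HIT; vc=[]
#5 0x37→b13/s1 L1-HIT; vc=[]
#6 0x37→b13/s1 L1-HIT; vc=[]
#7 0x4a→b18/s2 MISS; vc=[]
#8 0x37→b13/s1 L1-HIT; vc=[]
#9 0x4a→b18/s2 L1-HIT; vc=[]
#10 0x4b→b18/s2 L1-HIT; vc=[]
#11 0x5b→b22/s2 MISS; vc=[18]
#12 0x15→b5/s1 MISS; vc=[18,13]
#13 0x26→b9/s1 MISS; vc=[18,13,5]
#14 0x16→b5/s1 VC-HIT; vc=[18,13,9]
#15 0x1b→b6/s2 MISS; vc=[18,13,9,22]
#16 0x2a→b10/s2 MISS; vc=[13,9,22,6]
#17 0x18→b6/s2 VC-HIT; vc=[13,9,22,10]

MISSES = 7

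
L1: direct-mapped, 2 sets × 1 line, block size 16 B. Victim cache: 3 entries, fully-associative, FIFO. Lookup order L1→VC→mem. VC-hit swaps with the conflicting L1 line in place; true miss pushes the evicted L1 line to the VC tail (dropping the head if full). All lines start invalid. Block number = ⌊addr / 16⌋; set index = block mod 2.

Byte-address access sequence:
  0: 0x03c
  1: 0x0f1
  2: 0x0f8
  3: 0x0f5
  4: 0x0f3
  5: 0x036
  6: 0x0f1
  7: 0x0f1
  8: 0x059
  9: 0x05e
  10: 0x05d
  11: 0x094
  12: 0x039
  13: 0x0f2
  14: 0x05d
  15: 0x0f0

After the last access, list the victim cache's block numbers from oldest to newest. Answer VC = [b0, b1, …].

VC = [9, 3, 5]

  [0] addr=0x3c blk=3 s=1: MISS | VC []
  [1] addr=0xf1 blk=15 s=1: MISS | VC [3]
  [2] addr=0xf8 blk=15 s=1: L1-HIT | VC [3]
  [3] addr=0xf5 blk=15 s=1: L1-HIT | VC [3]
  [4] addr=0xf3 blk=15 s=1: L1-HIT | VC [3]
  [5] addr=0x36 blk=3 s=1: VC-HIT | VC [15]
  [6] addr=0xf1 blk=15 s=1: VC-HIT | VC [3]
  [7] addr=0xf1 blk=15 s=1: L1-HIT | VC [3]
  [8] addr=0x59 blk=5 s=1: MISS | VC [3, 15]
  [9] addr=0x5e blk=5 s=1: L1-HIT | VC [3, 15]
  [10] addr=0x5d blk=5 s=1: L1-HIT | VC [3, 15]
  [11] addr=0x94 blk=9 s=1: MISS | VC [3, 15, 5]
  [12] addr=0x39 blk=3 s=1: VC-HIT | VC [9, 15, 5]
  [13] addr=0xf2 blk=15 s=1: VC-HIT | VC [9, 3, 5]
  [14] addr=0x5d blk=5 s=1: VC-HIT | VC [9, 3, 15]
  [15] addr=0xf0 blk=15 s=1: VC-HIT | VC [9, 3, 5]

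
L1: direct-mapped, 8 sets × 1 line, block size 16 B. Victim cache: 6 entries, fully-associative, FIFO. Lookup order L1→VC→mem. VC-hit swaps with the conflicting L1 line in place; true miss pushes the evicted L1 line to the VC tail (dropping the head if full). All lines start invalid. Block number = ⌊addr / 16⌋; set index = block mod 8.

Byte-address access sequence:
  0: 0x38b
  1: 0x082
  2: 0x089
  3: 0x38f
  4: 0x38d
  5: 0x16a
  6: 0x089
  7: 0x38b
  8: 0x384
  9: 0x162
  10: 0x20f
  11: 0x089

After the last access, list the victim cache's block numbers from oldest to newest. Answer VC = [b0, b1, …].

#0 0x38b→b56/s0 MISS; vc=[]
#1 0x82→b8/s0 MISS; vc=[56]
#2 0x89→b8/s0 L1-HIT; vc=[56]
#3 0x38f→b56/s0 VC-HIT; vc=[8]
#4 0x38d→b56/s0 L1-HIT; vc=[8]
#5 0x16a→b22/s6 MISS; vc=[8]
#6 0x89→b8/s0 VC-HIT; vc=[56]
#7 0x38b→b56/s0 VC-HIT; vc=[8]
#8 0x384→b56/s0 L1-HIT; vc=[8]
#9 0x162→b22/s6 L1-HIT; vc=[8]
#10 0x20f→b32/s0 MISS; vc=[8,56]
#11 0x89→b8/s0 VC-HIT; vc=[32,56]

VC = [32, 56]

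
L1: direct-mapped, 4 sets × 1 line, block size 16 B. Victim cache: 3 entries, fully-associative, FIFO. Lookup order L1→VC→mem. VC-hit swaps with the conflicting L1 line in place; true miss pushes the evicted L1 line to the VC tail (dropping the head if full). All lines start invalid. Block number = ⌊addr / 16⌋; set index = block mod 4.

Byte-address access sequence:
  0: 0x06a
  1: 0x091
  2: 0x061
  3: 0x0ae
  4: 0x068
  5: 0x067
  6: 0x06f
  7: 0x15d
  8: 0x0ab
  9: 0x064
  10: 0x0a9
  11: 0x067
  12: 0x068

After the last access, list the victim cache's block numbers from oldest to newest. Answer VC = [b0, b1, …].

VC = [10, 9]

0: 0x6a (blk 6, set 2) → MISS  vc=[]
1: 0x91 (blk 9, set 1) → MISS  vc=[]
2: 0x61 (blk 6, set 2) → L1-HIT  vc=[]
3: 0xae (blk 10, set 2) → MISS  vc=[6]
4: 0x68 (blk 6, set 2) → VC-HIT  vc=[10]
5: 0x67 (blk 6, set 2) → L1-HIT  vc=[10]
6: 0x6f (blk 6, set 2) → L1-HIT  vc=[10]
7: 0x15d (blk 21, set 1) → MISS  vc=[10, 9]
8: 0xab (blk 10, set 2) → VC-HIT  vc=[6, 9]
9: 0x64 (blk 6, set 2) → VC-HIT  vc=[10, 9]
10: 0xa9 (blk 10, set 2) → VC-HIT  vc=[6, 9]
11: 0x67 (blk 6, set 2) → VC-HIT  vc=[10, 9]
12: 0x68 (blk 6, set 2) → L1-HIT  vc=[10, 9]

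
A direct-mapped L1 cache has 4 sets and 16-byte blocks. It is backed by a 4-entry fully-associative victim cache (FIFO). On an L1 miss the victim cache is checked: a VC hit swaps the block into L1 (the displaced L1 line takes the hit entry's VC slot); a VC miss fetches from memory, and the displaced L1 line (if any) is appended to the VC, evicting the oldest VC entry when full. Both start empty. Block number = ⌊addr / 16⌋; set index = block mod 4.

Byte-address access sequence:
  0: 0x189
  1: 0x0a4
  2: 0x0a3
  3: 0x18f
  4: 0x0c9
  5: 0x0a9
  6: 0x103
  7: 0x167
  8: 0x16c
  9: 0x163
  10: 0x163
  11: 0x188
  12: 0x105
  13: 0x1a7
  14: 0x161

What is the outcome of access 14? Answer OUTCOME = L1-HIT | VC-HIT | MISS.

  [0] addr=0x189 blk=24 s=0: MISS | VC []
  [1] addr=0xa4 blk=10 s=2: MISS | VC []
  [2] addr=0xa3 blk=10 s=2: L1-HIT | VC []
  [3] addr=0x18f blk=24 s=0: L1-HIT | VC []
  [4] addr=0xc9 blk=12 s=0: MISS | VC [24]
  [5] addr=0xa9 blk=10 s=2: L1-HIT | VC [24]
  [6] addr=0x103 blk=16 s=0: MISS | VC [24, 12]
  [7] addr=0x167 blk=22 s=2: MISS | VC [24, 12, 10]
  [8] addr=0x16c blk=22 s=2: L1-HIT | VC [24, 12, 10]
  [9] addr=0x163 blk=22 s=2: L1-HIT | VC [24, 12, 10]
  [10] addr=0x163 blk=22 s=2: L1-HIT | VC [24, 12, 10]
  [11] addr=0x188 blk=24 s=0: VC-HIT | VC [16, 12, 10]
  [12] addr=0x105 blk=16 s=0: VC-HIT | VC [24, 12, 10]
  [13] addr=0x1a7 blk=26 s=2: MISS | VC [24, 12, 10, 22]
  [14] addr=0x161 blk=22 s=2: VC-HIT | VC [24, 12, 10, 26]

OUTCOME = VC-HIT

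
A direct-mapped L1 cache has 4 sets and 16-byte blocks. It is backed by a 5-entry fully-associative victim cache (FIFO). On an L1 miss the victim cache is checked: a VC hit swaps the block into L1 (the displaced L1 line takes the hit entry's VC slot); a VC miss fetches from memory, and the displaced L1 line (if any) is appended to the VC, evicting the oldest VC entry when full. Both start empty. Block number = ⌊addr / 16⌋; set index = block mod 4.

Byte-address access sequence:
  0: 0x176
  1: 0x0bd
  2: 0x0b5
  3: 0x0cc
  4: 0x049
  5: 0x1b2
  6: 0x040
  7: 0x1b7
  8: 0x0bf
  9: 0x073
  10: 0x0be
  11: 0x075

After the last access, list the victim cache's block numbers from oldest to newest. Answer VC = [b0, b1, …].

0: 0x176 (blk 23, set 3) → MISS  vc=[]
1: 0xbd (blk 11, set 3) → MISS  vc=[23]
2: 0xb5 (blk 11, set 3) → L1-HIT  vc=[23]
3: 0xcc (blk 12, set 0) → MISS  vc=[23]
4: 0x49 (blk 4, set 0) → MISS  vc=[23, 12]
5: 0x1b2 (blk 27, set 3) → MISS  vc=[23, 12, 11]
6: 0x40 (blk 4, set 0) → L1-HIT  vc=[23, 12, 11]
7: 0x1b7 (blk 27, set 3) → L1-HIT  vc=[23, 12, 11]
8: 0xbf (blk 11, set 3) → VC-HIT  vc=[23, 12, 27]
9: 0x73 (blk 7, set 3) → MISS  vc=[23, 12, 27, 11]
10: 0xbe (blk 11, set 3) → VC-HIT  vc=[23, 12, 27, 7]
11: 0x75 (blk 7, set 3) → VC-HIT  vc=[23, 12, 27, 11]

VC = [23, 12, 27, 11]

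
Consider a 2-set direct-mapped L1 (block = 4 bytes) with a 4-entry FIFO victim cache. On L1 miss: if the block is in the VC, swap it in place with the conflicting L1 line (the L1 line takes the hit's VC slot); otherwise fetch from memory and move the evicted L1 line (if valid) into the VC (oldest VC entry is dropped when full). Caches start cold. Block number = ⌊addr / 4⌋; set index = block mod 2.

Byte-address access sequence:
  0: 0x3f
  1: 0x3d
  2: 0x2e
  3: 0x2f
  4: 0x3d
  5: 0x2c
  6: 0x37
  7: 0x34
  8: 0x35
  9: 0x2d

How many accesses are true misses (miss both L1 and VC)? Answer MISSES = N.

#0 0x3f→b15/s1 MISS; vc=[]
#1 0x3d→b15/s1 L1-HIT; vc=[]
#2 0x2e→b11/s1 MISS; vc=[15]
#3 0x2f→b11/s1 L1-HIT; vc=[15]
#4 0x3d→b15/s1 VC-HIT; vc=[11]
#5 0x2c→b11/s1 VC-HIT; vc=[15]
#6 0x37→b13/s1 MISS; vc=[15,11]
#7 0x34→b13/s1 L1-HIT; vc=[15,11]
#8 0x35→b13/s1 L1-HIT; vc=[15,11]
#9 0x2d→b11/s1 VC-HIT; vc=[15,13]

MISSES = 3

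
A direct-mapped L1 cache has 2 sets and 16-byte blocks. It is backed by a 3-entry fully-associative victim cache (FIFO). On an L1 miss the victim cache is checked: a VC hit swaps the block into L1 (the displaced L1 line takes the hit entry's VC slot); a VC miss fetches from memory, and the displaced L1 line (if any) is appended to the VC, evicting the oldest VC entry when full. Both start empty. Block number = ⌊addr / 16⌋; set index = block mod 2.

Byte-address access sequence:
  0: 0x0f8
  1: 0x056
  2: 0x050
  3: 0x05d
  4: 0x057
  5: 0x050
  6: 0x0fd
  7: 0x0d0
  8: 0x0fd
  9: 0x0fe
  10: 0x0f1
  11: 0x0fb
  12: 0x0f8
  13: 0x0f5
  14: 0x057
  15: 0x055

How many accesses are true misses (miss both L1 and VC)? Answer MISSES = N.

0: 0xf8 (blk 15, set 1) → MISS  vc=[]
1: 0x56 (blk 5, set 1) → MISS  vc=[15]
2: 0x50 (blk 5, set 1) → L1-HIT  vc=[15]
3: 0x5d (blk 5, set 1) → L1-HIT  vc=[15]
4: 0x57 (blk 5, set 1) → L1-HIT  vc=[15]
5: 0x50 (blk 5, set 1) → L1-HIT  vc=[15]
6: 0xfd (blk 15, set 1) → VC-HIT  vc=[5]
7: 0xd0 (blk 13, set 1) → MISS  vc=[5, 15]
8: 0xfd (blk 15, set 1) → VC-HIT  vc=[5, 13]
9: 0xfe (blk 15, set 1) → L1-HIT  vc=[5, 13]
10: 0xf1 (blk 15, set 1) → L1-HIT  vc=[5, 13]
11: 0xfb (blk 15, set 1) → L1-HIT  vc=[5, 13]
12: 0xf8 (blk 15, set 1) → L1-HIT  vc=[5, 13]
13: 0xf5 (blk 15, set 1) → L1-HIT  vc=[5, 13]
14: 0x57 (blk 5, set 1) → VC-HIT  vc=[15, 13]
15: 0x55 (blk 5, set 1) → L1-HIT  vc=[15, 13]

MISSES = 3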